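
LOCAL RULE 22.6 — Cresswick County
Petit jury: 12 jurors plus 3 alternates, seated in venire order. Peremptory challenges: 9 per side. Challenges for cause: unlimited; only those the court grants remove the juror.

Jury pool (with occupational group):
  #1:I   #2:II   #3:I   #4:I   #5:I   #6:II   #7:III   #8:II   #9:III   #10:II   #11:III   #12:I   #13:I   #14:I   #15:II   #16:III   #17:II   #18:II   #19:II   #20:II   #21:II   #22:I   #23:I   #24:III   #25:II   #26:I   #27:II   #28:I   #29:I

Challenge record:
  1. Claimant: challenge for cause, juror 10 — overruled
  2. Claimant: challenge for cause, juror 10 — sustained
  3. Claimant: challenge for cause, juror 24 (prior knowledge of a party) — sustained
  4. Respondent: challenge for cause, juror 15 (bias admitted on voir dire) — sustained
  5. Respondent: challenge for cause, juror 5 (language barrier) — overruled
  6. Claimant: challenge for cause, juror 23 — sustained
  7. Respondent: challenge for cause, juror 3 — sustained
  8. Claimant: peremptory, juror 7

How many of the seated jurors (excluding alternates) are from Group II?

3

Removed: #3, #7, #10, #15, #23, #24.
Seated jurors 1–12: #1, #2, #4, #5, #6, #8, #9, #11, #12, #13, #14, #16 (alternates #17, #18, #19 not counted).
Of those, in Group II: #2, #6, #8 → 3.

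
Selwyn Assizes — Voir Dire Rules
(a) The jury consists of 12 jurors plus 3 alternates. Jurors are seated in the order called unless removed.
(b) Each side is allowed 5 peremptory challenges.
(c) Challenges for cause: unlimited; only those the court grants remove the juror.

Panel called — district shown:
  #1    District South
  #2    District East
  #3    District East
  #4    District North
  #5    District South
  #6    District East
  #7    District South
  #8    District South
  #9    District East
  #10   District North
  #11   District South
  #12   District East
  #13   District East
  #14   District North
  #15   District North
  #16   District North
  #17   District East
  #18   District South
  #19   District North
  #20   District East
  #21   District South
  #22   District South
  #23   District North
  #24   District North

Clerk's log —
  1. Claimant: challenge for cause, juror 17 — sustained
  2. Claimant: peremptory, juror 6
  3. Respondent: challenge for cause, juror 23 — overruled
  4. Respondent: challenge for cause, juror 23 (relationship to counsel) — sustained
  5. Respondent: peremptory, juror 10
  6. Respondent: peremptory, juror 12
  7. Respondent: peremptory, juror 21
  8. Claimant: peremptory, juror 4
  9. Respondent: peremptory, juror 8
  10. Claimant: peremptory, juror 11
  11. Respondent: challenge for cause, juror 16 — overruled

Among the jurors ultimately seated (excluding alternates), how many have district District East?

4

Removed: #4, #6, #8, #10, #11, #12, #17, #21, #23.
Seated jurors 1–12: #1, #2, #3, #5, #7, #9, #13, #14, #15, #16, #18, #19 (alternates #20, #22, #24 not counted).
Of those, in District East: #2, #3, #9, #13 → 4.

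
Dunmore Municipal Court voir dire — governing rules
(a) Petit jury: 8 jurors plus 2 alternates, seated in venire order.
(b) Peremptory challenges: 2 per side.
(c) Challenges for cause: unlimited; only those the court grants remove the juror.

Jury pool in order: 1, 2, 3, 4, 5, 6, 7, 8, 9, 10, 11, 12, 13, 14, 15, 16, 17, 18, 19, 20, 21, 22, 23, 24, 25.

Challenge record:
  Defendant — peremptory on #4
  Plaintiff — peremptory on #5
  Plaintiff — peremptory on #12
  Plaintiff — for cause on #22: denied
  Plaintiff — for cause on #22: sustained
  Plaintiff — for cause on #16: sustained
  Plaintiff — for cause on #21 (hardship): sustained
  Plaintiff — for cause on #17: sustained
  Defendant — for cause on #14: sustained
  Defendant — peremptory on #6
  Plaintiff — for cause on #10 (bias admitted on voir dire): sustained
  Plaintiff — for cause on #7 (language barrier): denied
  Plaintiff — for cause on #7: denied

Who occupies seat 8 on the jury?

Removed: #4, #5, #6, #10, #12, #14, #16, #17, #21, #22. (#7 stays — for-cause denied.)
Filling seats in venire order through position 8: #1, #2, #3, #7, #8, #9, #11, #13.
So seat 8 is #13.

13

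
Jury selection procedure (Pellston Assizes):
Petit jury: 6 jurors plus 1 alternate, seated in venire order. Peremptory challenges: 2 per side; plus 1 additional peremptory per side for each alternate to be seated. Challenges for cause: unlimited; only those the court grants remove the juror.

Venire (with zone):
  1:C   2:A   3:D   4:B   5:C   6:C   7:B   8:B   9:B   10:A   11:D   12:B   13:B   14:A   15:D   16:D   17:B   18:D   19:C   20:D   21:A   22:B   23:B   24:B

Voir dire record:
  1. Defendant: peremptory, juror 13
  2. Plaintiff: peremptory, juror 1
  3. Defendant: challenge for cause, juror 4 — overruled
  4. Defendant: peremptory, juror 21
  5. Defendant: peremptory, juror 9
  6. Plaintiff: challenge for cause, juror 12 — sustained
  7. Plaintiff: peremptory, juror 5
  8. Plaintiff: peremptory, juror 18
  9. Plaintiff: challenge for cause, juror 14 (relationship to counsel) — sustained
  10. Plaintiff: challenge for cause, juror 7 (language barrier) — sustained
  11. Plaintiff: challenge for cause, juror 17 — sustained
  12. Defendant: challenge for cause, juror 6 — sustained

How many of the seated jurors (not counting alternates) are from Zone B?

2

Removed: #1, #5, #6, #7, #9, #12, #13, #14, #17, #18, #21.
Seated jurors 1–6: #2, #3, #4, #8, #10, #11 (alternates #15 not counted).
Of those, in Zone B: #4, #8 → 2.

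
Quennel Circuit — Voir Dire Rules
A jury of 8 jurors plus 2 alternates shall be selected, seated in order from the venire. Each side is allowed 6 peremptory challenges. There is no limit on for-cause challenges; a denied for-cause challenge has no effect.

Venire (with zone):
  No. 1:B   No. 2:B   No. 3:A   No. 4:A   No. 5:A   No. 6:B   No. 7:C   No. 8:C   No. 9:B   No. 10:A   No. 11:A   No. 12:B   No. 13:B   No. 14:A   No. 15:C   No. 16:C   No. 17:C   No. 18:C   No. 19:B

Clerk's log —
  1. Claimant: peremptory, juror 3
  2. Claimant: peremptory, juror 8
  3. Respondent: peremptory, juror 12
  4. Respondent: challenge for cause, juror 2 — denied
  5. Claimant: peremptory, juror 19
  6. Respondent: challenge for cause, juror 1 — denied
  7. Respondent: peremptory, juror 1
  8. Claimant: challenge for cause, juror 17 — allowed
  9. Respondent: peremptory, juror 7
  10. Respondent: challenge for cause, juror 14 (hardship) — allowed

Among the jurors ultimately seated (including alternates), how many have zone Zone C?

Removed: #1, #3, #7, #8, #12, #14, #17, #19.
Seated (10 incl. alternates): #2, #4, #5, #6, #9, #10, #11, #13, #15, #16.
Of those, in Zone C: #15, #16 → 2.

2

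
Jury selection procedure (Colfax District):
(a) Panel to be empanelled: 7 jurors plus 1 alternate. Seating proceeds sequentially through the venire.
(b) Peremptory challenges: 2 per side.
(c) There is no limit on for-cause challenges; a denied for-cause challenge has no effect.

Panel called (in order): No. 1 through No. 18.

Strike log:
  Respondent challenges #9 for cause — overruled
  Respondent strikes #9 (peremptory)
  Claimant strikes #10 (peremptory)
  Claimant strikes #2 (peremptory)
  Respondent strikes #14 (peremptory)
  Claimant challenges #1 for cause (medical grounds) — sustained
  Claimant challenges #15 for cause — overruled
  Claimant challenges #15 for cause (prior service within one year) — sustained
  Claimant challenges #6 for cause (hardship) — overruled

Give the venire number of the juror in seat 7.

Removed: #1, #2, #9, #10, #14, #15. (#6 stays — for-cause denied.)
Seating in order: seats 1–7 → #3, #4, #5, #6, #7, #8, #11; alternates → #12.
So seat 7 is #11.

11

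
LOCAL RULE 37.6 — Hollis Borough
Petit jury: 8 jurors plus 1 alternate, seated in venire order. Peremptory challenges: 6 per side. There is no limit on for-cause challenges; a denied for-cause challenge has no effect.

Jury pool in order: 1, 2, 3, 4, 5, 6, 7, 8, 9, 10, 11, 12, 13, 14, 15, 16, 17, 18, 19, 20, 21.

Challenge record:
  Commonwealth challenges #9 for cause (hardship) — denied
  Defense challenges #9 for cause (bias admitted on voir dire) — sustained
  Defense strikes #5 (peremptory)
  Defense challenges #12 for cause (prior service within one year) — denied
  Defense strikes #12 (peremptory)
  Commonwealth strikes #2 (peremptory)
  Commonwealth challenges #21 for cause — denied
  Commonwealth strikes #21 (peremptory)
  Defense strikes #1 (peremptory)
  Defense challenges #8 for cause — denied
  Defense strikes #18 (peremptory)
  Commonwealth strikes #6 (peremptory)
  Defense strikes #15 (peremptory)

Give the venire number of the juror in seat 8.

Removed: #1, #2, #5, #6, #9, #12, #15, #18, #21. (#8 stays — for-cause denied.)
Seating in order: seats 1–8 → #3, #4, #7, #8, #10, #11, #13, #14; alternates → #16.
So seat 8 is #14.

14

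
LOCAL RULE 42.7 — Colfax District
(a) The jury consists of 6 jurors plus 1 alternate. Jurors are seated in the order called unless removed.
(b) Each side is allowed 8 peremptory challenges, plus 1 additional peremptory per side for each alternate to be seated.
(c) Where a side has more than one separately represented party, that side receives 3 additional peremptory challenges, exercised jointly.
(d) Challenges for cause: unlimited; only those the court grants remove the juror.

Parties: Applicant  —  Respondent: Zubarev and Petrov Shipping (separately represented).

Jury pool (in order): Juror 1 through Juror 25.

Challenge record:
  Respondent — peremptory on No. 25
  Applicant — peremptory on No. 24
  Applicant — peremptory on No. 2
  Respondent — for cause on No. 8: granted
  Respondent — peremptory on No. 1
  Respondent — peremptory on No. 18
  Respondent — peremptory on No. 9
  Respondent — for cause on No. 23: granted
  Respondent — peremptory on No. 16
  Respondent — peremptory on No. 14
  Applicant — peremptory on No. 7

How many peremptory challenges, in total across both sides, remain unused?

Applicant allotment: 8 base + 1 × 1 alternate = 9. Respondent allotment: 8 base + 1 × 1 alternate + 3 multi-party = 12.
Applicant peremptories used: #24, #2, #7 — 3.
Respondent peremptories used: #25, #1, #18, #9, #16, #14 — 6 (for-cause on #8, #23 don't count).
Remaining: (9 − 3) + (12 − 6) = 12.

12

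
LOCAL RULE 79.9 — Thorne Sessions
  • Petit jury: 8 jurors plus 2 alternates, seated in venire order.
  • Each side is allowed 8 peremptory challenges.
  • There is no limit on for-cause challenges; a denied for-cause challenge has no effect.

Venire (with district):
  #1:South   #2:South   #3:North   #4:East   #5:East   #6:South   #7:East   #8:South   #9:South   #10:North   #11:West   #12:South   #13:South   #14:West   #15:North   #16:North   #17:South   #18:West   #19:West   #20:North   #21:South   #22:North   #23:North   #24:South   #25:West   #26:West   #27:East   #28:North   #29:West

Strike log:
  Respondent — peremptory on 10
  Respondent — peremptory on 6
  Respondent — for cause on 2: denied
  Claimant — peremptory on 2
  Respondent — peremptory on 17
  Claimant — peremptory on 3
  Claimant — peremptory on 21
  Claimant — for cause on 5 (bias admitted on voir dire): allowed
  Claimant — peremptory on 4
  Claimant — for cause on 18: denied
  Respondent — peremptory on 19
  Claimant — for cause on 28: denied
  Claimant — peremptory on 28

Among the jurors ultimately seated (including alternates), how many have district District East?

1

Removed: #2, #3, #4, #5, #6, #10, #17, #19, #21, #28.
Seated (10 incl. alternates): #1, #7, #8, #9, #11, #12, #13, #14, #15, #16.
Of those, in District East: #7 → 1.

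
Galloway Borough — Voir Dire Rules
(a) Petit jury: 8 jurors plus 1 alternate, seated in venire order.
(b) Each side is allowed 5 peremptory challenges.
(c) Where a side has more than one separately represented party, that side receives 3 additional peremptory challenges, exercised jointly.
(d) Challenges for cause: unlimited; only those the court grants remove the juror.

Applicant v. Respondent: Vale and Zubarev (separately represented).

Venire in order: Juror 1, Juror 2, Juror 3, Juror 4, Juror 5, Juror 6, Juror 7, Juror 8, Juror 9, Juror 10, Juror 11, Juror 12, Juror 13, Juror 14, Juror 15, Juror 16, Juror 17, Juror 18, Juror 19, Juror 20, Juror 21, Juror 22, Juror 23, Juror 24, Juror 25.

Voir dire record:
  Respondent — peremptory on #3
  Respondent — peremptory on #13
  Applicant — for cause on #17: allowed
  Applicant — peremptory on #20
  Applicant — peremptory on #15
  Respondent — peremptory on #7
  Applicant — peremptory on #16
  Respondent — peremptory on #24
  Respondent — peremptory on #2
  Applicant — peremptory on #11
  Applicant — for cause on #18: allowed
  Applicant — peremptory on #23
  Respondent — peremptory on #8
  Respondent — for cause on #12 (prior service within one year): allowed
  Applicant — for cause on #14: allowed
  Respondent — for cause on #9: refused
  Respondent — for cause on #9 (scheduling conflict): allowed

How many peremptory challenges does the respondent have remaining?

Respondent allotment: 5 base + 3 multi-party = 8.
Respondent peremptories used: #3, #13, #7, #24, #2, #8 — 6 (for-cause on #12, #9, #9 don't count).
Remaining: 8 − 6 = 2.

2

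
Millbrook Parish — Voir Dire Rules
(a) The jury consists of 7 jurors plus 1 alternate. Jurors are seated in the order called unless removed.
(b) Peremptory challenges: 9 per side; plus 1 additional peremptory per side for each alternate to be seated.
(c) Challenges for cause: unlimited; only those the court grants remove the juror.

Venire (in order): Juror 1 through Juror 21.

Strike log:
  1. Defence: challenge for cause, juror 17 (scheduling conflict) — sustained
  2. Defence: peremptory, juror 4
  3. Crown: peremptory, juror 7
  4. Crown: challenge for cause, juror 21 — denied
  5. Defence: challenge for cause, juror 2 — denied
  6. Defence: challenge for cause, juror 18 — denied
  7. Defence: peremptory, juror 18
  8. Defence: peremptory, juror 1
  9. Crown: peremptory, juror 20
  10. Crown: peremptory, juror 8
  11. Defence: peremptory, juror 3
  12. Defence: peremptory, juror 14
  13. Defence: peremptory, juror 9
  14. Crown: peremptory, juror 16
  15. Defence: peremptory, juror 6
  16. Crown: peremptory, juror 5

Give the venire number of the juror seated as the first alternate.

Removed: #1, #3, #4, #5, #6, #7, #8, #9, #14, #16, #17, #18, #20. (#2, #21 stay — for-cause denied.)
Seating in order: seats 1–7 → #2, #10, #11, #12, #13, #15, #19; alternates → #21.
So alternate 1 is #21.

21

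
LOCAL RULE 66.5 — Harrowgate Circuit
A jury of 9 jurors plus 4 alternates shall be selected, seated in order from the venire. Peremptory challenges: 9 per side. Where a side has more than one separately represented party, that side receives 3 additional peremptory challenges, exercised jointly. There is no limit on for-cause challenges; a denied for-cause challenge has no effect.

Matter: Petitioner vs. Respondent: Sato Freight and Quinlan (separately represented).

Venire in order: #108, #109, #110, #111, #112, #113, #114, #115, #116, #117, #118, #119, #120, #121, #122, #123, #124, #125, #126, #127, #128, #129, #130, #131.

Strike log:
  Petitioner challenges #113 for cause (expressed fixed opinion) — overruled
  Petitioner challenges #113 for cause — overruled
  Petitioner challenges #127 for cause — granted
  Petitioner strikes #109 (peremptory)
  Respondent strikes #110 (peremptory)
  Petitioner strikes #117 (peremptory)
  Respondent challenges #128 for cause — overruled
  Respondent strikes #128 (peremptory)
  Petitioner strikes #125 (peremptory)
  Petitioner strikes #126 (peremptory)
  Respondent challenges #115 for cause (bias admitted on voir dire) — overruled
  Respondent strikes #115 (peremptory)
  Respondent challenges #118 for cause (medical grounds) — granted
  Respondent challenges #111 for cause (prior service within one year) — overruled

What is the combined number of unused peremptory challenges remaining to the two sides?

14

Petitioner allotment: 9. Respondent allotment: 9 base + 3 multi-party = 12.
Petitioner peremptories used: #109, #117, #125, #126 — 4 (for-cause on #113, #113, #127 don't count).
Respondent peremptories used: #110, #128, #115 — 3 (for-cause on #128, #115, #118, #111 don't count).
Remaining: (9 − 4) + (12 − 3) = 14.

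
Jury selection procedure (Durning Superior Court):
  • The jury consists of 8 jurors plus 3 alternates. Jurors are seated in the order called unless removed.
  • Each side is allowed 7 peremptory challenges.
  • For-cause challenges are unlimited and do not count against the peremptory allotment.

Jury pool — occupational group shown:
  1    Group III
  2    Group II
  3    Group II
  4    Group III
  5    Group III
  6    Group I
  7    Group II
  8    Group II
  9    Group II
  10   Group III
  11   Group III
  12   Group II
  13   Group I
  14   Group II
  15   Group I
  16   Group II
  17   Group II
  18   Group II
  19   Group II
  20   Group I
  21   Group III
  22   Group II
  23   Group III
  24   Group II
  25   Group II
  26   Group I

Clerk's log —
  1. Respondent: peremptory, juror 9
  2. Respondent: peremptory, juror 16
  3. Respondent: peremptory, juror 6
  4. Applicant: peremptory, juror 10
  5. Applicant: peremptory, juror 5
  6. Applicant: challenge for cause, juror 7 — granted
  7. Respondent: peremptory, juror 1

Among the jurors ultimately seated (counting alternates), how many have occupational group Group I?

Removed: #1, #5, #6, #7, #9, #10, #16.
Seated (11 incl. alternates): #2, #3, #4, #8, #11, #12, #13, #14, #15, #17, #18.
Of those, in Group I: #13, #15 → 2.

2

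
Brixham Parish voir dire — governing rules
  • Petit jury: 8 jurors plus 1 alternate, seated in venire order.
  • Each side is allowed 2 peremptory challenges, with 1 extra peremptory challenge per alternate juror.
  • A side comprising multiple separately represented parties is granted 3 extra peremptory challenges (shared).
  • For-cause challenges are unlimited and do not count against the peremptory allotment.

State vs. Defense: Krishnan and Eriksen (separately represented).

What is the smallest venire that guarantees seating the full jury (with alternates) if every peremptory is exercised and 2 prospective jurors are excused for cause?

Seats to fill: 8 + 1 alternates = 9.
Peremptories — State: 2 + 1×1 = 3; Defense: 2 + 1×1 + 3 = 6; total 9.
For-cause removals: 2.
Minimum venire: 9 + 9 + 2 = 20.

20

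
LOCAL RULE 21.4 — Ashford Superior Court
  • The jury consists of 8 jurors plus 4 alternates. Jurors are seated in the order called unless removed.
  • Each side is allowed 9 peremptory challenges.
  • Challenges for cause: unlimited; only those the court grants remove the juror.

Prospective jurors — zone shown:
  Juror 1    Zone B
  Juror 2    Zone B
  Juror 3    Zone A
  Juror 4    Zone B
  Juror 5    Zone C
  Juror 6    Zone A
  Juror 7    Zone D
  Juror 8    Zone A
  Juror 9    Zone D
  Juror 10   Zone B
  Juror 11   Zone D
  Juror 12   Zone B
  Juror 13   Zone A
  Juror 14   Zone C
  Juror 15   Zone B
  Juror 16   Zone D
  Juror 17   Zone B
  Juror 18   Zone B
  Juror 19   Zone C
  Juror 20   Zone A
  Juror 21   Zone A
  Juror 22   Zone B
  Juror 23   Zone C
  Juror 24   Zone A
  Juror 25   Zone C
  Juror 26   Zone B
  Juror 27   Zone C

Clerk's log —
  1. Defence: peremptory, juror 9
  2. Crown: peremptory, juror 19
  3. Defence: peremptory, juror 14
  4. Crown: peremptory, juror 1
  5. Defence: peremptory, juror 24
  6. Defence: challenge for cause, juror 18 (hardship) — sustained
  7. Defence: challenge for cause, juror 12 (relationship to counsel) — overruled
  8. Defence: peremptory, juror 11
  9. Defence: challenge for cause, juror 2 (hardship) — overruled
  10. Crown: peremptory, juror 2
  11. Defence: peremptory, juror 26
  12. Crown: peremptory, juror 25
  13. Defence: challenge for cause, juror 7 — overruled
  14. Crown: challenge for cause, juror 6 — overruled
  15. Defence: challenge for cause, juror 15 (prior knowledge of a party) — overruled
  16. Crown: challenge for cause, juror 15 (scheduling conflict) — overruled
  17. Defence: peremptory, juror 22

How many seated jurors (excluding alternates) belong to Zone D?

1

Removed: #1, #2, #9, #11, #14, #18, #19, #22, #24, #25, #26.
Seated jurors 1–8: #3, #4, #5, #6, #7, #8, #10, #12 (alternates #13, #15, #16, #17 not counted).
Of those, in Zone D: #7 → 1.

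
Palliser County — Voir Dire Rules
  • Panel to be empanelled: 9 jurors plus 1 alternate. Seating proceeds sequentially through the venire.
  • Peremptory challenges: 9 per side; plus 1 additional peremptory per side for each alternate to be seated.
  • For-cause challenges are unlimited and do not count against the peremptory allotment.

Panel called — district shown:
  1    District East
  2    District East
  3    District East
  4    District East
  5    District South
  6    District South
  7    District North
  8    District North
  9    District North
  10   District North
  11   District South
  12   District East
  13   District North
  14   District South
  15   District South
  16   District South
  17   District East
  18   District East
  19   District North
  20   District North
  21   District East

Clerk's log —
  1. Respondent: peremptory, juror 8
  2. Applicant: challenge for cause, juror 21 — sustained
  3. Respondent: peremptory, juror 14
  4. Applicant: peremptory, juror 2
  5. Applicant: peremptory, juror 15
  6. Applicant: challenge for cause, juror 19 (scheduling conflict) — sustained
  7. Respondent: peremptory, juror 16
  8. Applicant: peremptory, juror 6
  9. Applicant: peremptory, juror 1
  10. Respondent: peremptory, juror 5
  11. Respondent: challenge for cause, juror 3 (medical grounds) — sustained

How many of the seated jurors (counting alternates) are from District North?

5

Removed: #1, #2, #3, #5, #6, #8, #14, #15, #16, #19, #21.
Seated (10 incl. alternates): #4, #7, #9, #10, #11, #12, #13, #17, #18, #20.
Of those, in District North: #7, #9, #10, #13, #20 → 5.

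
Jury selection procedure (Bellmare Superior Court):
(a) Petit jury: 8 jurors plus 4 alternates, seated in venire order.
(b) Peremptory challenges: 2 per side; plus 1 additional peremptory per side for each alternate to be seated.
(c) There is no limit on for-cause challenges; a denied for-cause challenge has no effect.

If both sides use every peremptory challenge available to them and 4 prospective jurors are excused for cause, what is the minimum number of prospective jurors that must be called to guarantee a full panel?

28

Seats to fill: 8 + 4 alternates = 12.
Peremptories: 2 + 1×4 = 6 per side × 2 sides = 12.
For-cause removals: 4.
Minimum venire: 12 + 12 + 4 = 28.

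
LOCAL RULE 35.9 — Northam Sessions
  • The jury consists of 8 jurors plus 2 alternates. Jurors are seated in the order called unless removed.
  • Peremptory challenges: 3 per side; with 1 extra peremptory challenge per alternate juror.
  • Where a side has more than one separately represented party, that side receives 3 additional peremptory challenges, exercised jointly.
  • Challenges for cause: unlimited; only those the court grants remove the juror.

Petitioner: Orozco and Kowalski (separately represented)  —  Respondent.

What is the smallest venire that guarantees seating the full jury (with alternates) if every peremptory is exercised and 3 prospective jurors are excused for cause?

26

Seats to fill: 8 + 2 alternates = 10.
Peremptories — Petitioner: 3 + 1×2 + 3 = 8; Respondent: 3 + 1×2 = 5; total 13.
For-cause removals: 3.
Minimum venire: 10 + 13 + 3 = 26.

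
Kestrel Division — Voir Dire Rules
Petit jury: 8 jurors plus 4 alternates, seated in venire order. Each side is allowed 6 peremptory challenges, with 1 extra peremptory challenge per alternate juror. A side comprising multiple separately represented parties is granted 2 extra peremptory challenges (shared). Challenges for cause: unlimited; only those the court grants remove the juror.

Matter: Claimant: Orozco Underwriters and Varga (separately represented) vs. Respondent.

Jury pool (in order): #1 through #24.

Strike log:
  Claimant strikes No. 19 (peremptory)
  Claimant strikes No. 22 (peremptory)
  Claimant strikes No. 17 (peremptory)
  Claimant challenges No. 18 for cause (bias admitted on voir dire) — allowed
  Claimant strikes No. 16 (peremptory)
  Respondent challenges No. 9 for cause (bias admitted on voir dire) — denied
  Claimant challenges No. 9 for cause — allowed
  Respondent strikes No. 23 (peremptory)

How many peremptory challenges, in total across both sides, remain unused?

17

Claimant allotment: 6 base + 1 × 4 alternates + 2 multi-party = 12. Respondent allotment: 6 base + 1 × 4 alternates = 10.
Claimant peremptories used: #19, #22, #17, #16 — 4 (for-cause on #18, #9 don't count).
Respondent peremptories used: #23 — 1 (the for-cause on #9 doesn't count).
Remaining: (12 − 4) + (10 − 1) = 17.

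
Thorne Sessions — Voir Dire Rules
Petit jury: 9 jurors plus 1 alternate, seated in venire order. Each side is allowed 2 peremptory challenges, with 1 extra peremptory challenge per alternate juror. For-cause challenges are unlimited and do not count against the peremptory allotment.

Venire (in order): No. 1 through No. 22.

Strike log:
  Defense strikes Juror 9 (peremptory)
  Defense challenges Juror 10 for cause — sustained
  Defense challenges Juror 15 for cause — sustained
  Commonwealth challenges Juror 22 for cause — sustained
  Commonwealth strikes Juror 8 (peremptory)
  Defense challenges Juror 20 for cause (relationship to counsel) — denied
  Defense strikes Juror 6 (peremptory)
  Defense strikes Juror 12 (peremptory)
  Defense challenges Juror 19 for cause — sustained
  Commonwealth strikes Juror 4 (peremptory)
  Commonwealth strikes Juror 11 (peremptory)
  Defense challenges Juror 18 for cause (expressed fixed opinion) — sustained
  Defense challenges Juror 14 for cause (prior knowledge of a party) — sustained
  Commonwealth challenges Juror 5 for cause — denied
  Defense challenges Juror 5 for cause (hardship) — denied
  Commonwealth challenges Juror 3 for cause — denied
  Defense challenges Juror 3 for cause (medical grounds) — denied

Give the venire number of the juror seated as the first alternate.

21

Removed: #4, #6, #8, #9, #10, #11, #12, #14, #15, #18, #19, #22. (#3, #5, #20 stay — for-cause denied.)
Seating in order: seats 1–9 → #1, #2, #3, #5, #7, #13, #16, #17, #20; alternates → #21.
So alternate 1 is #21.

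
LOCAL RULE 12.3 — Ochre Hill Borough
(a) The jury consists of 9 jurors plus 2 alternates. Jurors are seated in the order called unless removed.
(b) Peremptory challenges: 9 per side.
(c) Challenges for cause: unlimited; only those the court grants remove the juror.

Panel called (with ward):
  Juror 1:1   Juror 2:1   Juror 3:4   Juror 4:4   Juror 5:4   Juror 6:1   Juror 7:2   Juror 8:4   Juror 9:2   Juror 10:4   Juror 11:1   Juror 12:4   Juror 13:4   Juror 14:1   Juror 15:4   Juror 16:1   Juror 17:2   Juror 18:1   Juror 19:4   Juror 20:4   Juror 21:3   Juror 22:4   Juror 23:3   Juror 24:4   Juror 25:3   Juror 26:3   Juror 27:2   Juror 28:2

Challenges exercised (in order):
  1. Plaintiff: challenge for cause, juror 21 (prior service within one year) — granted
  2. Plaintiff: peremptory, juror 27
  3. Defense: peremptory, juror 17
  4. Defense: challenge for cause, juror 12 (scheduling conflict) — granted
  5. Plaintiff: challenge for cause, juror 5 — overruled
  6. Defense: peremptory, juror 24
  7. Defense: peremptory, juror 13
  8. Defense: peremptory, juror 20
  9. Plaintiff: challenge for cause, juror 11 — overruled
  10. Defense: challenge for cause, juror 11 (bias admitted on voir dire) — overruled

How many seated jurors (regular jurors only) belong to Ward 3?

0

Removed: #12, #13, #17, #20, #21, #24, #27.
Seated jurors 1–9: #1, #2, #3, #4, #5, #6, #7, #8, #9 (alternates #10, #11 not counted).
None of those are in Ward 3 → 0.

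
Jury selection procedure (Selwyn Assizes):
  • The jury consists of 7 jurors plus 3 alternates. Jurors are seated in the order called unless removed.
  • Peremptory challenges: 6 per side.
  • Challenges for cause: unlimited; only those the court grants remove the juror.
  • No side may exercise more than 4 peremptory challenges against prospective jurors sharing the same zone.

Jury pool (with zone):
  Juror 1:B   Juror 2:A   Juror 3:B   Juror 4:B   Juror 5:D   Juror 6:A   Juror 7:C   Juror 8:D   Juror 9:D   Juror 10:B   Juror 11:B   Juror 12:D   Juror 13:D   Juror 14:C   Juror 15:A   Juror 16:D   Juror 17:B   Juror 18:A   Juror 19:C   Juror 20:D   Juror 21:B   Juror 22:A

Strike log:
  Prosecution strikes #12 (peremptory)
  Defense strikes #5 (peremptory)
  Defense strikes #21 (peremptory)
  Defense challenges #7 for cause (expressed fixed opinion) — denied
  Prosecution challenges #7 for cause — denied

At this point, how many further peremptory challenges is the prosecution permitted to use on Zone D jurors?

Prosecution peremptories so far: #12 — 1 of 6 used, 5 left overall.
Against Zone D: #12 — 1 used; per-zone cap 4 leaves 3.
Binding limit: min(5, 3) = 3.

3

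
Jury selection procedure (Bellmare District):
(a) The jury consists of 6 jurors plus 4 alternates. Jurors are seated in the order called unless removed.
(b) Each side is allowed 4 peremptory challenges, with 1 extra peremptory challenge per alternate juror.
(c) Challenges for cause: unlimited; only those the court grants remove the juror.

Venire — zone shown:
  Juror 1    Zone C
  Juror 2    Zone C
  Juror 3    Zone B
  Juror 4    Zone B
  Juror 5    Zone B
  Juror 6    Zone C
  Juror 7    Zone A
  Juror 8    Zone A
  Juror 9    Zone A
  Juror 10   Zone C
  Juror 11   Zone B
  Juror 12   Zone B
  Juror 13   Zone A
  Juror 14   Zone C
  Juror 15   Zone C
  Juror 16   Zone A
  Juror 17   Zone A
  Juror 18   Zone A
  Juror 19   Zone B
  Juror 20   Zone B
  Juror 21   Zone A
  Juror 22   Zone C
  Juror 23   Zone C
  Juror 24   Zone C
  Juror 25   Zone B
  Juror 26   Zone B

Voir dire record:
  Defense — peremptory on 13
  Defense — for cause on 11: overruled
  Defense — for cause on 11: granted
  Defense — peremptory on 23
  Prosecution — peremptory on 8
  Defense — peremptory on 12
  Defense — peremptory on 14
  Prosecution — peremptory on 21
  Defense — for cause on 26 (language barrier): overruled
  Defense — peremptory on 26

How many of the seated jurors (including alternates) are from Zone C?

5

Removed: #8, #11, #12, #13, #14, #21, #23, #26.
Seated (10 incl. alternates): #1, #2, #3, #4, #5, #6, #7, #9, #10, #15.
Of those, in Zone C: #1, #2, #6, #10, #15 → 5.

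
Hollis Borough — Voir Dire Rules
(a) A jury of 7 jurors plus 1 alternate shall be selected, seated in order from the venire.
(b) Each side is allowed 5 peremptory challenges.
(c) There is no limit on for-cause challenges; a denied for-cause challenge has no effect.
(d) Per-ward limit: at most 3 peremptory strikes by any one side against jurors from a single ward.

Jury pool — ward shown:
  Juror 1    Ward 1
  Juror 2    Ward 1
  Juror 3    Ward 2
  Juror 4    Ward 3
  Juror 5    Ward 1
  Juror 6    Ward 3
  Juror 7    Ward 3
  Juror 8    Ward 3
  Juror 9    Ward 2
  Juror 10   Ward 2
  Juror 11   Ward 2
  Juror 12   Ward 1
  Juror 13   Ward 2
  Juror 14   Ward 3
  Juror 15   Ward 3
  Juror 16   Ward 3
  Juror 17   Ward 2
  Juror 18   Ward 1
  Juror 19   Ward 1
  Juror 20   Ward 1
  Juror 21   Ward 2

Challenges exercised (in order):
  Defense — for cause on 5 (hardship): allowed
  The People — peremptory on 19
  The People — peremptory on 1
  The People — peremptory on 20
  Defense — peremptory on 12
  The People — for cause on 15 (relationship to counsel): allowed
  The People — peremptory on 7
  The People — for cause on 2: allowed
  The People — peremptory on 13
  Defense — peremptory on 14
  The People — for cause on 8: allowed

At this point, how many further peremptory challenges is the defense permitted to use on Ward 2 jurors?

3

Defense peremptories so far: #12, #14 — 2 of 5 used, 3 left overall.
Against Ward 2: none yet — per-ward cap 3 leaves 3.
Binding limit: min(3, 3) = 3.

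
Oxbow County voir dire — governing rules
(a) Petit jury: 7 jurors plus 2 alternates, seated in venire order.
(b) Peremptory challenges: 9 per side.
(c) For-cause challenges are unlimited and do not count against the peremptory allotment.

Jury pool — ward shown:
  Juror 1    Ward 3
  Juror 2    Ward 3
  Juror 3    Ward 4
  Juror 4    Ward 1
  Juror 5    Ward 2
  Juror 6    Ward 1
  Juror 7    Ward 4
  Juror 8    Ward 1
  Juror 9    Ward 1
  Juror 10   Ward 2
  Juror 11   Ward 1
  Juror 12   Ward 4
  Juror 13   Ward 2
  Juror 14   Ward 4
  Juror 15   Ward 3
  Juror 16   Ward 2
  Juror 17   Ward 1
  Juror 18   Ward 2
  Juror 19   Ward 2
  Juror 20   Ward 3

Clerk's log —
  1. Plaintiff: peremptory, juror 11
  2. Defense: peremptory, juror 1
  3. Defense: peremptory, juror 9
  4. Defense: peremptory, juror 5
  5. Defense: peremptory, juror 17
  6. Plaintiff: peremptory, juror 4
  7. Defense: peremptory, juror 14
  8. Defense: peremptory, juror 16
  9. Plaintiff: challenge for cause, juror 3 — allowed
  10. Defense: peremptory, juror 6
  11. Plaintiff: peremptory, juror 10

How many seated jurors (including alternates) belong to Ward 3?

Removed: #1, #3, #4, #5, #6, #9, #10, #11, #14, #16, #17.
Seated (9 incl. alternates): #2, #7, #8, #12, #13, #15, #18, #19, #20.
Of those, in Ward 3: #2, #15, #20 → 3.

3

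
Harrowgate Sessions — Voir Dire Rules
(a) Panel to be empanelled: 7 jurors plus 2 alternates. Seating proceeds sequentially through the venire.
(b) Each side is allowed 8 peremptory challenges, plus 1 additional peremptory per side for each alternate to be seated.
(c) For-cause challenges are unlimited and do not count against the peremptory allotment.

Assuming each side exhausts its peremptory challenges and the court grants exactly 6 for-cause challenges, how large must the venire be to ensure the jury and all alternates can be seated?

35

Seats to fill: 7 + 2 alternates = 9.
Peremptories: 8 + 1×2 = 10 per side × 2 sides = 20.
For-cause removals: 6.
Minimum venire: 9 + 20 + 6 = 35.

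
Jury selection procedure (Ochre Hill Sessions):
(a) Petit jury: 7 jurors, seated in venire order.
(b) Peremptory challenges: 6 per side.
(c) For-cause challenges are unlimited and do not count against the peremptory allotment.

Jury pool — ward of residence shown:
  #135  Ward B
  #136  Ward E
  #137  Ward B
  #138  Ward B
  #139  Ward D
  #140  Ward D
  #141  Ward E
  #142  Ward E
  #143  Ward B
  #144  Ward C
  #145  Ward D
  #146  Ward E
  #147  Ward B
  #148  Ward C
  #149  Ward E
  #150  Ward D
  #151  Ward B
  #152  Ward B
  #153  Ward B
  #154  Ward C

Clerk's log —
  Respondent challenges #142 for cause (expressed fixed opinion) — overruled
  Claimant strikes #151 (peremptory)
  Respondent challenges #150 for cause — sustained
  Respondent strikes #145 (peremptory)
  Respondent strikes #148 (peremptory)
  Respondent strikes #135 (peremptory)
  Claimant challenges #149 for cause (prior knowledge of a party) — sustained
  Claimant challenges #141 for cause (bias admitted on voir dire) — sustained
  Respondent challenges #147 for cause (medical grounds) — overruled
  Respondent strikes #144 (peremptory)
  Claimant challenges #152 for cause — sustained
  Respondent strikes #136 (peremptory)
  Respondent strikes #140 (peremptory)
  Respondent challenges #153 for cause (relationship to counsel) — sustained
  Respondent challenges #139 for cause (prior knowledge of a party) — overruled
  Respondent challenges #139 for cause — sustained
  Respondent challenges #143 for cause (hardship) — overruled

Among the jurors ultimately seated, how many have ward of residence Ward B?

Removed: #135, #136, #139, #140, #141, #144, #145, #148, #149, #150, #151, #152, #153.
Seated jurors 1–7: #137, #138, #142, #143, #146, #147, #154.
Of those, in Ward B: #137, #138, #143, #147 → 4.

4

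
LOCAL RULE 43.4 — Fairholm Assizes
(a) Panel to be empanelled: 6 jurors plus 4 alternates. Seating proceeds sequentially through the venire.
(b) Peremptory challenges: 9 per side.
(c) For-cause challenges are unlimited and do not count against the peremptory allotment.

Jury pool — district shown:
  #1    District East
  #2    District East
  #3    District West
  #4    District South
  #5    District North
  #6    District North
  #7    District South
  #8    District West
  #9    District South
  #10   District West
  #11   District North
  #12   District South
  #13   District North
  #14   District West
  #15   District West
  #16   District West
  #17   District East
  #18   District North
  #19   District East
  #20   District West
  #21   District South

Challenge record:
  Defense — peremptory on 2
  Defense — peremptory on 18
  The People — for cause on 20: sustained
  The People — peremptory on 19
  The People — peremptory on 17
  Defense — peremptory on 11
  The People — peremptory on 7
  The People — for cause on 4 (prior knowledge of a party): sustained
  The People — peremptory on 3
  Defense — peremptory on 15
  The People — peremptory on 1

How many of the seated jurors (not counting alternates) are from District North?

Removed: #1, #2, #3, #4, #7, #11, #15, #17, #18, #19, #20.
Seated jurors 1–6: #5, #6, #8, #9, #10, #12 (alternates #13, #14, #16, #21 not counted).
Of those, in District North: #5, #6 → 2.

2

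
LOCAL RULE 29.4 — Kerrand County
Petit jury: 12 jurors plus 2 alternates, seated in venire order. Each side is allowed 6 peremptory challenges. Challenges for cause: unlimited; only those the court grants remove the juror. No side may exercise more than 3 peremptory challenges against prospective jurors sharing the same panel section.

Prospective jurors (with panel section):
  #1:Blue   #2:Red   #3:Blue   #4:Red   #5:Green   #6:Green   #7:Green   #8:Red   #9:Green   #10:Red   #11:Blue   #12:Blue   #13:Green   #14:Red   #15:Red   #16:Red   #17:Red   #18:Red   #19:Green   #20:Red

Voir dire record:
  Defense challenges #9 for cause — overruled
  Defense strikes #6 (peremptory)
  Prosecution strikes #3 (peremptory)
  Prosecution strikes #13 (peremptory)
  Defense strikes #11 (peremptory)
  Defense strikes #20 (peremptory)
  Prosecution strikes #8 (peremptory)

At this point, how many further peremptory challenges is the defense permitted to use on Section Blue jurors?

2

Defense peremptories so far: #6, #11, #20 — 3 of 6 used, 3 left overall.
Against Section Blue: #11 — 1 used; per-section cap 3 leaves 2.
Binding limit: min(3, 2) = 2.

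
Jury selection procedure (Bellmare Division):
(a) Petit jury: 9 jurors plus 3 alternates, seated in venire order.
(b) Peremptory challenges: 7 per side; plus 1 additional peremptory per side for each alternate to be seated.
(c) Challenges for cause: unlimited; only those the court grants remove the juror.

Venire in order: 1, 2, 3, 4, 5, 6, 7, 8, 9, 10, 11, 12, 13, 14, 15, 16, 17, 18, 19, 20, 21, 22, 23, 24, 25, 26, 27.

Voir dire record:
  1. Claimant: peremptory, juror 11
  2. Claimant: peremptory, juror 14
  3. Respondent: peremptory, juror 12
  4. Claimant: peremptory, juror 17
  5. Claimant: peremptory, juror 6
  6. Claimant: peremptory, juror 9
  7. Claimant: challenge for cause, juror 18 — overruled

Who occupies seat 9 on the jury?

Removed: #6, #9, #11, #12, #14, #17. (#18 stays — for-cause denied.)
Seating in order: seats 1–9 → #1, #2, #3, #4, #5, #7, #8, #10, #13; alternates → #15, #16, #18.
So seat 9 is #13.

13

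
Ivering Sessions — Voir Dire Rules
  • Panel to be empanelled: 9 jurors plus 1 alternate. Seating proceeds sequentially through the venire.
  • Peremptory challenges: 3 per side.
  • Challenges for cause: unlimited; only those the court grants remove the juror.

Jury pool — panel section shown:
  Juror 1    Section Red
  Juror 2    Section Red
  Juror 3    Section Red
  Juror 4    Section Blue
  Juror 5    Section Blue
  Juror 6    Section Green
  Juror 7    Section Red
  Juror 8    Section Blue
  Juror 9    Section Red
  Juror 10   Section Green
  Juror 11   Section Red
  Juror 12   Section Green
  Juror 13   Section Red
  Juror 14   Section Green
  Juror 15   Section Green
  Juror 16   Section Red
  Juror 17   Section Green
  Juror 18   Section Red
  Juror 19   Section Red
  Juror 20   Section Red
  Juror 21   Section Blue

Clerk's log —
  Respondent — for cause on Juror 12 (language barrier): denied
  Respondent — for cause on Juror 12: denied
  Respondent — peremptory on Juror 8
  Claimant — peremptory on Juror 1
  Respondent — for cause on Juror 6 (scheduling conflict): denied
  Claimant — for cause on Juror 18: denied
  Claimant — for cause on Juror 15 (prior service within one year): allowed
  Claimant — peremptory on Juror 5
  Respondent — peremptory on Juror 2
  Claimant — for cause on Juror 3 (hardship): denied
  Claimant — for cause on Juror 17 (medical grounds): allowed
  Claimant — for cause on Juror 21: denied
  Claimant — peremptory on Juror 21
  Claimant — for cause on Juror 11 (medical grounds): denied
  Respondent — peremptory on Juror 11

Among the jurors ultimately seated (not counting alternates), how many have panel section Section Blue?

Removed: #1, #2, #5, #8, #11, #15, #17, #21.
Seated jurors 1–9: #3, #4, #6, #7, #9, #10, #12, #13, #14 (alternates #16 not counted).
Of those, in Section Blue: #4 → 1.

1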